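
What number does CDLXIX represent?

CDLXIX: CD=400, L=50, X=10, IX=9
400 + 50 + 10 + 9 = 469

469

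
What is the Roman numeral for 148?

Convert 148 to Roman numerals:
  148 contains 1×100 (C)
  48 contains 1×40 (XL)
  8 contains 1×5 (V)
  3 contains 3×1 (III)

CXLVIII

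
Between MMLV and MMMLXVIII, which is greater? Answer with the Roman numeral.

MMLV = 2055
MMMLXVIII = 3068
3068 is larger

MMMLXVIII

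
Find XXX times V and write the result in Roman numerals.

XXX = 30
V = 5
30 × 5 = 150

CL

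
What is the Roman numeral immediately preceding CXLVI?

CXLVI = 146, so the previous integer is 146 - 1 = 145

CXLV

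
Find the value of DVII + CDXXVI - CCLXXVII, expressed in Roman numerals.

DVII = 507, CDXXVI = 426, CCLXXVII = 277
507 + 426 = 933
933 - 277 = 656

DCLVI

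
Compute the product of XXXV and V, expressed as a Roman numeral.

XXXV = 35
V = 5
35 × 5 = 175

CLXXV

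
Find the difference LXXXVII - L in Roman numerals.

LXXXVII = 87
L = 50
87 - 50 = 37

XXXVII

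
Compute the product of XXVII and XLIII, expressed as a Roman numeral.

XXVII = 27
XLIII = 43
27 × 43 = 1161

MCLXI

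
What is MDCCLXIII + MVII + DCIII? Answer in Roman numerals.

MDCCLXIII = 1763, MVII = 1007, DCIII = 603
1763 + 1007 = 2770
2770 + 603 = 3373

MMMCCCLXXIII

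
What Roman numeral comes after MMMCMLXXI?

MMMCMLXXI = 3971; next is 3972

MMMCMLXXII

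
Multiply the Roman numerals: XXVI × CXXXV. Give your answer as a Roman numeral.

XXVI = 26
CXXXV = 135
26 × 135 = 3510

MMMDX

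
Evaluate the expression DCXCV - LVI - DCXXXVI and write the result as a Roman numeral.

DCXCV = 695, LVI = 56, DCXXXVI = 636
695 - 56 = 639
639 - 636 = 3

III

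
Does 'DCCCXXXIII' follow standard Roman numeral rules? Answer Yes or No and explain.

'DCCCXXXIII': Check the rules: uses only the symbols I, V, X, L, C, D, M; no symbol is repeated more than three times in a row; V, L and D each appear at most once; no smaller symbol precedes a larger one (values never increase from left to right). Value: D (500) + C (100) + C (100) + C (100) + X (10) + X (10) + X (10) + I (1) + I (1) + I (1) = 833. So it is a valid standard Roman numeral.

Yes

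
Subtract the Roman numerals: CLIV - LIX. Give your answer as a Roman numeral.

CLIV = 154
LIX = 59
154 - 59 = 95

XCV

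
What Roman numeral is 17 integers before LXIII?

LXIII = 63
63 - 17 = 46

XLVI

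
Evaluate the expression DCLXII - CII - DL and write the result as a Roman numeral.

DCLXII = 662, CII = 102, DL = 550
662 - 102 = 560
560 - 550 = 10

X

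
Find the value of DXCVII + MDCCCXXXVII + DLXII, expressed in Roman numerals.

DXCVII = 597, MDCCCXXXVII = 1837, DLXII = 562
597 + 1837 = 2434
2434 + 562 = 2996

MMCMXCVI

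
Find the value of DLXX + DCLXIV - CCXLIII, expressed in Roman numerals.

DLXX = 570, DCLXIV = 664, CCXLIII = 243
570 + 664 = 1234
1234 - 243 = 991

CMXCI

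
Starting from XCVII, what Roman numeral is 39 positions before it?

XCVII = 97
97 - 39 = 58

LVIII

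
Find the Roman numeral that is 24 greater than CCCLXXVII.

CCCLXXVII = 377
377 + 24 = 401

CDI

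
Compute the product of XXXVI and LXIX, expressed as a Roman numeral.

XXXVI = 36
LXIX = 69
36 × 69 = 2484

MMCDLXXXIV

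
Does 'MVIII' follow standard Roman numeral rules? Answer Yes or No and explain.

'MVIII': Check the rules: uses only the symbols I, V, X, L, C, D, M; no symbol is repeated more than three times in a row; V, L and D each appear at most once; no smaller symbol precedes a larger one (values never increase from left to right). Value: M (1000) + V (5) + I (1) + I (1) + I (1) = 1008. So it is a valid standard Roman numeral.

Yes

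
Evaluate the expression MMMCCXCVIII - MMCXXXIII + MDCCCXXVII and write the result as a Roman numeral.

MMMCCXCVIII = 3298, MMCXXXIII = 2133, MDCCCXXVII = 1827
3298 - 2133 = 1165
1165 + 1827 = 2992

MMCMXCII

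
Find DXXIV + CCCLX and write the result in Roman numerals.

DXXIV = 524
CCCLX = 360
524 + 360 = 884

DCCCLXXXIV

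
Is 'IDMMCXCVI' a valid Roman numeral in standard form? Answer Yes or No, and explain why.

'IDMMCXCVI': Invalid subtractive combination: ID

No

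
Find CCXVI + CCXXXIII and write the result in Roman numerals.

CCXVI = 216
CCXXXIII = 233
216 + 233 = 449

CDXLIX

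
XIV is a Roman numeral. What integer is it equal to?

XIV: X=10, IV=4
10 + 4 = 14

14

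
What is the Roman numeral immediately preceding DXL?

DXL = 540; previous is 539

DXXXIX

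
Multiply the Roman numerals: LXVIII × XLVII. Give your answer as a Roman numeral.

LXVIII = 68
XLVII = 47
68 × 47 = 3196

MMMCXCVI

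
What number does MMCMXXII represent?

MMCMXXII: M=1000, M=1000, CM=900, X=10, X=10, I=1, I=1
1000 + 1000 + 900 + 10 + 10 + 1 + 1 = 2922

2922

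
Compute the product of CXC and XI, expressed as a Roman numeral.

CXC = 190
XI = 11
190 × 11 = 2090

MMXC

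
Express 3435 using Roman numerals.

Convert 3435 to Roman numerals:
  3435 contains 3×1000 (MMM)
  435 contains 1×400 (CD)
  35 contains 3×10 (XXX)
  5 contains 1×5 (V)

MMMCDXXXV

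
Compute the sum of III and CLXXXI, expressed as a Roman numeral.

III = 3
CLXXXI = 181
3 + 181 = 184

CLXXXIV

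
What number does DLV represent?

DLV: D=500, L=50, V=5
500 + 50 + 5 = 555

555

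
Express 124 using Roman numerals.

Convert 124 to Roman numerals:
  124 contains 1×100 (C)
  24 contains 2×10 (XX)
  4 contains 1×4 (IV)

CXXIV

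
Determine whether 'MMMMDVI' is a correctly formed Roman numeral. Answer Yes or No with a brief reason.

'MMMMDVI': More than 3 consecutive M's

No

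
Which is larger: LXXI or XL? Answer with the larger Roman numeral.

LXXI = 71
XL = 40
71 is larger

LXXI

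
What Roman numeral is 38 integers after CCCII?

CCCII = 302
302 + 38 = 340

CCCXL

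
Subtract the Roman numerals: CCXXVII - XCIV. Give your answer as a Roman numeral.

CCXXVII = 227
XCIV = 94
227 - 94 = 133

CXXXIII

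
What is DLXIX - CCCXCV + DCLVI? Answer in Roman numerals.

DLXIX = 569, CCCXCV = 395, DCLVI = 656
569 - 395 = 174
174 + 656 = 830

DCCCXXX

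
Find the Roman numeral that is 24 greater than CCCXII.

CCCXII = 312
312 + 24 = 336

CCCXXXVI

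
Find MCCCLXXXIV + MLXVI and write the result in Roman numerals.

MCCCLXXXIV = 1384
MLXVI = 1066
1384 + 1066 = 2450

MMCDL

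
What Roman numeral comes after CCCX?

CCCX = 310, so the next integer is 310 + 1 = 311

CCCXI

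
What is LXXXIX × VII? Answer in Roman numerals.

LXXXIX = 89
VII = 7
89 × 7 = 623

DCXXIII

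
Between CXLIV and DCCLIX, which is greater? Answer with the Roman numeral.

CXLIV = 144
DCCLIX = 759
759 is larger

DCCLIX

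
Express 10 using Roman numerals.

Convert 10 to Roman numerals:
  10 contains 1×10 (X)

X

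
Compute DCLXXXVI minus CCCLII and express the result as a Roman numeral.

DCLXXXVI = 686
CCCLII = 352
686 - 352 = 334

CCCXXXIV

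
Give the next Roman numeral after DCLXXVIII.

DCLXXVIII = 678, so the next integer is 678 + 1 = 679

DCLXXIX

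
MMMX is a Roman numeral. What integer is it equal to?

MMMX: M=1000, M=1000, M=1000, X=10
1000 + 1000 + 1000 + 10 = 3010

3010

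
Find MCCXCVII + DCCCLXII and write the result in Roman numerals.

MCCXCVII = 1297
DCCCLXII = 862
1297 + 862 = 2159

MMCLIX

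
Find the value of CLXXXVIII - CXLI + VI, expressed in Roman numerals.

CLXXXVIII = 188, CXLI = 141, VI = 6
188 - 141 = 47
47 + 6 = 53

LIII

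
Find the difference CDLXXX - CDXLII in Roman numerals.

CDLXXX = 480
CDXLII = 442
480 - 442 = 38

XXXVIII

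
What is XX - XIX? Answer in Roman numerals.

XX = 20
XIX = 19
20 - 19 = 1

I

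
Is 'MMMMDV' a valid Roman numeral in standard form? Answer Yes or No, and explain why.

'MMMMDV': More than 3 consecutive M's

No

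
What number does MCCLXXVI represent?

MCCLXXVI: M=1000, C=100, C=100, L=50, X=10, X=10, V=5, I=1
1000 + 100 + 100 + 50 + 10 + 10 + 5 + 1 = 1276

1276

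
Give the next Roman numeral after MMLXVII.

MMLXVII = 2067; next is 2068

MMLXVIII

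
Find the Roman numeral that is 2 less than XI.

XI = 11
11 - 2 = 9

IX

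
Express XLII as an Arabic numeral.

XLII: XL=40, I=1, I=1
40 + 1 + 1 = 42

42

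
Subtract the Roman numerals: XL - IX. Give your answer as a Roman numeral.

XL = 40
IX = 9
40 - 9 = 31

XXXI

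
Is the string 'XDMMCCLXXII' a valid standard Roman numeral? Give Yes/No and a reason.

'XDMMCCLXXII': Invalid subtractive combination: XD

No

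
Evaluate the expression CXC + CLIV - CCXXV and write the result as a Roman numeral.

CXC = 190, CLIV = 154, CCXXV = 225
190 + 154 = 344
344 - 225 = 119

CXIX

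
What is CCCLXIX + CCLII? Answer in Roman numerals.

CCCLXIX = 369
CCLII = 252
369 + 252 = 621

DCXXI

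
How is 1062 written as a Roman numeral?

Convert 1062 to Roman numerals:
  1062 contains 1×1000 (M)
  62 contains 1×50 (L)
  12 contains 1×10 (X)
  2 contains 2×1 (II)

MLXII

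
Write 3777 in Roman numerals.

Convert 3777 to Roman numerals:
  3777 contains 3×1000 (MMM)
  777 contains 1×500 (D)
  277 contains 2×100 (CC)
  77 contains 1×50 (L)
  27 contains 2×10 (XX)
  7 contains 1×5 (V)
  2 contains 2×1 (II)

MMMDCCLXXVII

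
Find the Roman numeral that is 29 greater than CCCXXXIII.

CCCXXXIII = 333
333 + 29 = 362

CCCLXII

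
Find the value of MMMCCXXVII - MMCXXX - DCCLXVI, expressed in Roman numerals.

MMMCCXXVII = 3227, MMCXXX = 2130, DCCLXVI = 766
3227 - 2130 = 1097
1097 - 766 = 331

CCCXXXI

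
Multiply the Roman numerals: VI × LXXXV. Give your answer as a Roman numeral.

VI = 6
LXXXV = 85
6 × 85 = 510

DX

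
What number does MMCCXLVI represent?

MMCCXLVI: M=1000, M=1000, C=100, C=100, XL=40, V=5, I=1
1000 + 1000 + 100 + 100 + 40 + 5 + 1 = 2246

2246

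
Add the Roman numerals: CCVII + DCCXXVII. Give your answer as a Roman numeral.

CCVII = 207
DCCXXVII = 727
207 + 727 = 934

CMXXXIV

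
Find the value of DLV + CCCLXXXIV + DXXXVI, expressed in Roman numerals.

DLV = 555, CCCLXXXIV = 384, DXXXVI = 536
555 + 384 = 939
939 + 536 = 1475

MCDLXXV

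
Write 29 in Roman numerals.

Convert 29 to Roman numerals:
  29 contains 2×10 (XX)
  9 contains 1×9 (IX)

XXIX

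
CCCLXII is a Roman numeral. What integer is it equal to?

CCCLXII: C=100, C=100, C=100, L=50, X=10, I=1, I=1
100 + 100 + 100 + 50 + 10 + 1 + 1 = 362

362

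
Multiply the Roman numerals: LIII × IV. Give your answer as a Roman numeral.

LIII = 53
IV = 4
53 × 4 = 212

CCXII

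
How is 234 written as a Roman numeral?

Convert 234 to Roman numerals:
  234 contains 2×100 (CC)
  34 contains 3×10 (XXX)
  4 contains 1×4 (IV)

CCXXXIV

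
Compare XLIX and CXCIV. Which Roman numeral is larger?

XLIX = 49
CXCIV = 194
194 is larger

CXCIV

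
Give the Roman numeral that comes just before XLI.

XLI = 41; previous is 40

XL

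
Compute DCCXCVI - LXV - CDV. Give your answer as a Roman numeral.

DCCXCVI = 796, LXV = 65, CDV = 405
796 - 65 = 731
731 - 405 = 326

CCCXXVI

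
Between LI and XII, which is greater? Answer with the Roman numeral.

LI = 51
XII = 12
51 is larger

LI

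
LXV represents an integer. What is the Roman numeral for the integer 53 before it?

LXV = 65
65 - 53 = 12

XII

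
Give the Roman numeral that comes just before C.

C = 100; previous is 99

XCIX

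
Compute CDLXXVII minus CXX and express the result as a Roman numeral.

CDLXXVII = 477
CXX = 120
477 - 120 = 357

CCCLVII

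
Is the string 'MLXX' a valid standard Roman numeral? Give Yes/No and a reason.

'MLXX': Check the rules: uses only the symbols I, V, X, L, C, D, M; no symbol is repeated more than three times in a row; V, L and D each appear at most once; no smaller symbol precedes a larger one (values never increase from left to right). Value: M (1000) + L (50) + X (10) + X (10) = 1070. So it is a valid standard Roman numeral.

Yes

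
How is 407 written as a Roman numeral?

Convert 407 to Roman numerals:
  407 contains 1×400 (CD)
  7 contains 1×5 (V)
  2 contains 2×1 (II)

CDVII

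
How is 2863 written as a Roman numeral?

Convert 2863 to Roman numerals:
  2863 contains 2×1000 (MM)
  863 contains 1×500 (D)
  363 contains 3×100 (CCC)
  63 contains 1×50 (L)
  13 contains 1×10 (X)
  3 contains 3×1 (III)

MMDCCCLXIII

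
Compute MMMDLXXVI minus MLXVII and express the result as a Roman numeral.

MMMDLXXVI = 3576
MLXVII = 1067
3576 - 1067 = 2509

MMDIX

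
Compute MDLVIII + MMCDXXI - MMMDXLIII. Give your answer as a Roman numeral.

MDLVIII = 1558, MMCDXXI = 2421, MMMDXLIII = 3543
1558 + 2421 = 3979
3979 - 3543 = 436

CDXXXVI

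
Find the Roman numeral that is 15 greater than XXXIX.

XXXIX = 39
39 + 15 = 54

LIV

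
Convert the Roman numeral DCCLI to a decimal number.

DCCLI: D=500, C=100, C=100, L=50, I=1
500 + 100 + 100 + 50 + 1 = 751

751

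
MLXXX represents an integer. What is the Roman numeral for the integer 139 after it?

MLXXX = 1080
1080 + 139 = 1219

MCCXIX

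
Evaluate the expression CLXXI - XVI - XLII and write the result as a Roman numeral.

CLXXI = 171, XVI = 16, XLII = 42
171 - 16 = 155
155 - 42 = 113

CXIII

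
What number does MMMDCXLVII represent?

MMMDCXLVII: M=1000, M=1000, M=1000, D=500, C=100, XL=40, V=5, I=1, I=1
1000 + 1000 + 1000 + 500 + 100 + 40 + 5 + 1 + 1 = 3647

3647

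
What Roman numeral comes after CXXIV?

CXXIV = 124; next is 125

CXXV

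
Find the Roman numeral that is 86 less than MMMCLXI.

MMMCLXI = 3161
3161 - 86 = 3075

MMMLXXV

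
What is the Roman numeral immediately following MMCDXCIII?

MMCDXCIII = 2493; next is 2494

MMCDXCIV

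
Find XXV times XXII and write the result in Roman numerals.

XXV = 25
XXII = 22
25 × 22 = 550

DL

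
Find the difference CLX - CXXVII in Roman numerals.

CLX = 160
CXXVII = 127
160 - 127 = 33

XXXIII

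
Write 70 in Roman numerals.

Convert 70 to Roman numerals:
  70 contains 1×50 (L)
  20 contains 2×10 (XX)

LXX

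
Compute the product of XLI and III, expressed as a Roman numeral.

XLI = 41
III = 3
41 × 3 = 123

CXXIII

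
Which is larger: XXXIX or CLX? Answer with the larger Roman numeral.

XXXIX = 39
CLX = 160
160 is larger

CLX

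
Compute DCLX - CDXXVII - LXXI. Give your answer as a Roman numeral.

DCLX = 660, CDXXVII = 427, LXXI = 71
660 - 427 = 233
233 - 71 = 162

CLXII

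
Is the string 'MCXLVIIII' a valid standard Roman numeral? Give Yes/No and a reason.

'MCXLVIIII': More than 3 consecutive I's

No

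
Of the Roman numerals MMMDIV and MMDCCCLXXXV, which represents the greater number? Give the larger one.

MMMDIV = 3504
MMDCCCLXXXV = 2885
3504 is larger

MMMDIV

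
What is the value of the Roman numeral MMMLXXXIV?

MMMLXXXIV: M=1000, M=1000, M=1000, L=50, X=10, X=10, X=10, IV=4
1000 + 1000 + 1000 + 50 + 10 + 10 + 10 + 4 = 3084

3084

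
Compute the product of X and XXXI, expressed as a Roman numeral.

X = 10
XXXI = 31
10 × 31 = 310

CCCX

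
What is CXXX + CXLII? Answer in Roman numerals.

CXXX = 130
CXLII = 142
130 + 142 = 272

CCLXXII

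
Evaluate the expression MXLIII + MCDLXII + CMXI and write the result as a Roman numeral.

MXLIII = 1043, MCDLXII = 1462, CMXI = 911
1043 + 1462 = 2505
2505 + 911 = 3416

MMMCDXVI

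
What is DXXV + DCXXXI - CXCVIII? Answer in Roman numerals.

DXXV = 525, DCXXXI = 631, CXCVIII = 198
525 + 631 = 1156
1156 - 198 = 958

CMLVIII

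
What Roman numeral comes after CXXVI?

CXXVI = 126; next is 127

CXXVII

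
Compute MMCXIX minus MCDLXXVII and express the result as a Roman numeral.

MMCXIX = 2119
MCDLXXVII = 1477
2119 - 1477 = 642

DCXLII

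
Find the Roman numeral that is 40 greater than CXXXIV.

CXXXIV = 134
134 + 40 = 174

CLXXIV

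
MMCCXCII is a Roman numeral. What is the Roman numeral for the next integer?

MMCCXCII = 2292, so the next integer is 2292 + 1 = 2293

MMCCXCIII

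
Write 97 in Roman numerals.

Convert 97 to Roman numerals:
  97 contains 1×90 (XC)
  7 contains 1×5 (V)
  2 contains 2×1 (II)

XCVII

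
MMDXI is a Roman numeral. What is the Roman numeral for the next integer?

MMDXI = 2511, so the next integer is 2511 + 1 = 2512

MMDXII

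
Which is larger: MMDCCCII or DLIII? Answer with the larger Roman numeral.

MMDCCCII = 2802
DLIII = 553
2802 is larger

MMDCCCII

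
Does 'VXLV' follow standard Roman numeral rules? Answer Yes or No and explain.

'VXLV': V should not appear more than once

No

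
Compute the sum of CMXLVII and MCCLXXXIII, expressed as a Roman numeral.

CMXLVII = 947
MCCLXXXIII = 1283
947 + 1283 = 2230

MMCCXXX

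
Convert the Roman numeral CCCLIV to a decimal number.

CCCLIV: C=100, C=100, C=100, L=50, IV=4
100 + 100 + 100 + 50 + 4 = 354

354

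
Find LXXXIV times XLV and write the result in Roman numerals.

LXXXIV = 84
XLV = 45
84 × 45 = 3780

MMMDCCLXXX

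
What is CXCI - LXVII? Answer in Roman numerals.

CXCI = 191
LXVII = 67
191 - 67 = 124

CXXIV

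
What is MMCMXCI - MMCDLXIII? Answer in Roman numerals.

MMCMXCI = 2991
MMCDLXIII = 2463
2991 - 2463 = 528

DXXVIII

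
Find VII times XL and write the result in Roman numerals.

VII = 7
XL = 40
7 × 40 = 280

CCLXXX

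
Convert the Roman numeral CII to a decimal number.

CII: C=100, I=1, I=1
100 + 1 + 1 = 102

102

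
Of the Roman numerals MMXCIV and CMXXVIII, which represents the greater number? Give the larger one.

MMXCIV = 2094
CMXXVIII = 928
2094 is larger

MMXCIV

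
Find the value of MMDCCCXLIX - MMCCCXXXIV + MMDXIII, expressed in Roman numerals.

MMDCCCXLIX = 2849, MMCCCXXXIV = 2334, MMDXIII = 2513
2849 - 2334 = 515
515 + 2513 = 3028

MMMXXVIII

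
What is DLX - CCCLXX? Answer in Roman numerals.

DLX = 560
CCCLXX = 370
560 - 370 = 190

CXC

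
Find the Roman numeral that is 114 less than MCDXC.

MCDXC = 1490
1490 - 114 = 1376

MCCCLXXVI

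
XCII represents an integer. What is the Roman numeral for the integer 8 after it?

XCII = 92
92 + 8 = 100

C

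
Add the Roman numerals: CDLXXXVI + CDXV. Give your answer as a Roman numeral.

CDLXXXVI = 486
CDXV = 415
486 + 415 = 901

CMI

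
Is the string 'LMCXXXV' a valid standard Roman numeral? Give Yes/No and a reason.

'LMCXXXV': Invalid subtractive combination: LM

No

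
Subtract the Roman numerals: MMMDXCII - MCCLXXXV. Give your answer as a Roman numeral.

MMMDXCII = 3592
MCCLXXXV = 1285
3592 - 1285 = 2307

MMCCCVII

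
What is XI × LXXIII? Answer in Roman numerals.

XI = 11
LXXIII = 73
11 × 73 = 803

DCCCIII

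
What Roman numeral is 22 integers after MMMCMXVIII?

MMMCMXVIII = 3918
3918 + 22 = 3940

MMMCMXL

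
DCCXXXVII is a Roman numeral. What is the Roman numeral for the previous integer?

DCCXXXVII = 737, so the previous integer is 737 - 1 = 736

DCCXXXVI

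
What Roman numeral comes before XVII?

XVII = 17, so the previous integer is 17 - 1 = 16

XVI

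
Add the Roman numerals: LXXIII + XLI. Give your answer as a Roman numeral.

LXXIII = 73
XLI = 41
73 + 41 = 114

CXIV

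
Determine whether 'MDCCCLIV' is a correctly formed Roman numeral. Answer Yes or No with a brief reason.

'MDCCCLIV': Check the rules: uses only the symbols I, V, X, L, C, D, M; no symbol is repeated more than three times in a row; V, L and D each appear at most once; the only place a smaller symbol precedes a larger one is the allowed subtractive pair IV, the symbol right after such a pair (if any) is smaller than the pair's first symbol, and otherwise the values never increase from left to right. Value: M (1000) + D (500) + C (100) + C (100) + C (100) + L (50) + IV (4) = 1854. So it is a valid standard Roman numeral.

Yes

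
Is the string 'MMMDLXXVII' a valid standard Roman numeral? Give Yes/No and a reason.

'MMMDLXXVII': Check the rules: uses only the symbols I, V, X, L, C, D, M; no symbol is repeated more than three times in a row; V, L and D each appear at most once; no smaller symbol precedes a larger one (values never increase from left to right). Value: M (1000) + M (1000) + M (1000) + D (500) + L (50) + X (10) + X (10) + V (5) + I (1) + I (1) = 3577. So it is a valid standard Roman numeral.

Yes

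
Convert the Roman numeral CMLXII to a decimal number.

CMLXII: CM=900, L=50, X=10, I=1, I=1
900 + 50 + 10 + 1 + 1 = 962

962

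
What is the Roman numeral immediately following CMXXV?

CMXXV = 925, so the next integer is 925 + 1 = 926

CMXXVI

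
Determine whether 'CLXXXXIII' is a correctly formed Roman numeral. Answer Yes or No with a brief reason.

'CLXXXXIII': More than 3 consecutive X's

No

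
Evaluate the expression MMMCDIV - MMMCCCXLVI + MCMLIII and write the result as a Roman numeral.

MMMCDIV = 3404, MMMCCCXLVI = 3346, MCMLIII = 1953
3404 - 3346 = 58
58 + 1953 = 2011

MMXI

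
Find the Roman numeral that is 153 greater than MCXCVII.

MCXCVII = 1197
1197 + 153 = 1350

MCCCL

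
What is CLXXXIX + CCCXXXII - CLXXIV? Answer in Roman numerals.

CLXXXIX = 189, CCCXXXII = 332, CLXXIV = 174
189 + 332 = 521
521 - 174 = 347

CCCXLVII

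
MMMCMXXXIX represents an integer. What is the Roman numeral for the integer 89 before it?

MMMCMXXXIX = 3939
3939 - 89 = 3850

MMMDCCCL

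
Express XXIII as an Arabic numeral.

XXIII: X=10, X=10, I=1, I=1, I=1
10 + 10 + 1 + 1 + 1 = 23

23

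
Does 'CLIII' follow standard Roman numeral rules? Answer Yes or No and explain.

'CLIII': Check the rules: uses only the symbols I, V, X, L, C, D, M; no symbol is repeated more than three times in a row; V, L and D each appear at most once; no smaller symbol precedes a larger one (values never increase from left to right). Value: C (100) + L (50) + I (1) + I (1) + I (1) = 153. So it is a valid standard Roman numeral.

Yes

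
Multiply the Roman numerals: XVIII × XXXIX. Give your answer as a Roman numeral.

XVIII = 18
XXXIX = 39
18 × 39 = 702

DCCII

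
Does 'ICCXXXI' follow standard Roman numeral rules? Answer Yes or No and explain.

'ICCXXXI': Invalid subtractive combination: IC

No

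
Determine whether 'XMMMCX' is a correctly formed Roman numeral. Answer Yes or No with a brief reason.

'XMMMCX': Invalid subtractive combination: XM

No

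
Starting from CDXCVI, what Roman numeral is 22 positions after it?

CDXCVI = 496
496 + 22 = 518

DXVIII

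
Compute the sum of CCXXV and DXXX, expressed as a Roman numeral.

CCXXV = 225
DXXX = 530
225 + 530 = 755

DCCLV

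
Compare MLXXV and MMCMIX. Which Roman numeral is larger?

MLXXV = 1075
MMCMIX = 2909
2909 is larger

MMCMIX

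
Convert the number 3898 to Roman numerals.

Convert 3898 to Roman numerals:
  3898 contains 3×1000 (MMM)
  898 contains 1×500 (D)
  398 contains 3×100 (CCC)
  98 contains 1×90 (XC)
  8 contains 1×5 (V)
  3 contains 3×1 (III)

MMMDCCCXCVIII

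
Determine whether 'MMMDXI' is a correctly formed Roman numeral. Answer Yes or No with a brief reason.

'MMMDXI': Check the rules: uses only the symbols I, V, X, L, C, D, M; no symbol is repeated more than three times in a row; V, L and D each appear at most once; no smaller symbol precedes a larger one (values never increase from left to right). Value: M (1000) + M (1000) + M (1000) + D (500) + X (10) + I (1) = 3511. So it is a valid standard Roman numeral.

Yes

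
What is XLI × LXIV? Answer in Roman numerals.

XLI = 41
LXIV = 64
41 × 64 = 2624

MMDCXXIV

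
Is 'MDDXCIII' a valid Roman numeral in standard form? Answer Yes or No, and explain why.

'MDDXCIII': D should not appear more than once

No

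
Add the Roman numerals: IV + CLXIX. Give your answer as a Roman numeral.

IV = 4
CLXIX = 169
4 + 169 = 173

CLXXIII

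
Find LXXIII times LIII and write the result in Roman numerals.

LXXIII = 73
LIII = 53
73 × 53 = 3869

MMMDCCCLXIX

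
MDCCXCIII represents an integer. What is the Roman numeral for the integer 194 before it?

MDCCXCIII = 1793
1793 - 194 = 1599

MDXCIX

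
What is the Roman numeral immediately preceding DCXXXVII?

DCXXXVII = 637; previous is 636

DCXXXVI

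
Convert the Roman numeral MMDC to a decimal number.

MMDC: M=1000, M=1000, D=500, C=100
1000 + 1000 + 500 + 100 = 2600

2600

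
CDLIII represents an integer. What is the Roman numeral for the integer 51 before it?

CDLIII = 453
453 - 51 = 402

CDII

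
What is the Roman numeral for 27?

Convert 27 to Roman numerals:
  27 contains 2×10 (XX)
  7 contains 1×5 (V)
  2 contains 2×1 (II)

XXVII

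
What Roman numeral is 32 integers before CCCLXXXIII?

CCCLXXXIII = 383
383 - 32 = 351

CCCLI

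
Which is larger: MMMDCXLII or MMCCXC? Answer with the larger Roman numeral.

MMMDCXLII = 3642
MMCCXC = 2290
3642 is larger

MMMDCXLII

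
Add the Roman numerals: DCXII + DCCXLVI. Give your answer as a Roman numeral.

DCXII = 612
DCCXLVI = 746
612 + 746 = 1358

MCCCLVIII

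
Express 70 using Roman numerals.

Convert 70 to Roman numerals:
  70 contains 1×50 (L)
  20 contains 2×10 (XX)

LXX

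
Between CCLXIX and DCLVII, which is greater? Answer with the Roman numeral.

CCLXIX = 269
DCLVII = 657
657 is larger

DCLVII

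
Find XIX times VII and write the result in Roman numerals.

XIX = 19
VII = 7
19 × 7 = 133

CXXXIII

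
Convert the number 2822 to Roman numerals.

Convert 2822 to Roman numerals:
  2822 contains 2×1000 (MM)
  822 contains 1×500 (D)
  322 contains 3×100 (CCC)
  22 contains 2×10 (XX)
  2 contains 2×1 (II)

MMDCCCXXII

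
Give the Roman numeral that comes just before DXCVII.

DXCVII = 597; previous is 596

DXCVI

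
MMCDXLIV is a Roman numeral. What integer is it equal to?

MMCDXLIV: M=1000, M=1000, CD=400, XL=40, IV=4
1000 + 1000 + 400 + 40 + 4 = 2444

2444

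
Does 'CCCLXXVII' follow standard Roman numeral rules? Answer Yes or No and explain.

'CCCLXXVII': Check the rules: uses only the symbols I, V, X, L, C, D, M; no symbol is repeated more than three times in a row; V, L and D each appear at most once; no smaller symbol precedes a larger one (values never increase from left to right). Value: C (100) + C (100) + C (100) + L (50) + X (10) + X (10) + V (5) + I (1) + I (1) = 377. So it is a valid standard Roman numeral.

Yes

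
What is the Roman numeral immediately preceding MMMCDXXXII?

MMMCDXXXII = 3432, so the previous integer is 3432 - 1 = 3431

MMMCDXXXI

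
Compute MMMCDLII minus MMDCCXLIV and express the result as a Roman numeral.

MMMCDLII = 3452
MMDCCXLIV = 2744
3452 - 2744 = 708

DCCVIII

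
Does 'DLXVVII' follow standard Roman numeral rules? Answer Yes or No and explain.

'DLXVVII': V should not appear more than once

No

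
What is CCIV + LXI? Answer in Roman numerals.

CCIV = 204
LXI = 61
204 + 61 = 265

CCLXV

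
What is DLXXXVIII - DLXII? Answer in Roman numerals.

DLXXXVIII = 588
DLXII = 562
588 - 562 = 26

XXVI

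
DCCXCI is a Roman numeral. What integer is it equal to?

DCCXCI: D=500, C=100, C=100, XC=90, I=1
500 + 100 + 100 + 90 + 1 = 791

791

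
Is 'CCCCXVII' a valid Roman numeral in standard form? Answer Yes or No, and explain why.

'CCCCXVII': More than 3 consecutive C's

No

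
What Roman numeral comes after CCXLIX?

CCXLIX = 249; next is 250

CCL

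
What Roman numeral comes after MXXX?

MXXX = 1030; next is 1031

MXXXI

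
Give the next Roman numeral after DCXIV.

DCXIV = 614; next is 615

DCXV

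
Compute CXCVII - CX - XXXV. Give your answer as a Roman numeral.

CXCVII = 197, CX = 110, XXXV = 35
197 - 110 = 87
87 - 35 = 52

LII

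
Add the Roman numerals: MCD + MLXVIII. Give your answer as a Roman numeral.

MCD = 1400
MLXVIII = 1068
1400 + 1068 = 2468

MMCDLXVIII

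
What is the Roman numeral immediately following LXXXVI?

LXXXVI = 86; next is 87

LXXXVII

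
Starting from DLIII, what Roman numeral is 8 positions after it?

DLIII = 553
553 + 8 = 561

DLXI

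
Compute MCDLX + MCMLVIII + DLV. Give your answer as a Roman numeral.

MCDLX = 1460, MCMLVIII = 1958, DLV = 555
1460 + 1958 = 3418
3418 + 555 = 3973

MMMCMLXXIII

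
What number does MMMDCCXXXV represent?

MMMDCCXXXV: M=1000, M=1000, M=1000, D=500, C=100, C=100, X=10, X=10, X=10, V=5
1000 + 1000 + 1000 + 500 + 100 + 100 + 10 + 10 + 10 + 5 = 3735

3735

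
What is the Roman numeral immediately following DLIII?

DLIII = 553, so the next integer is 553 + 1 = 554

DLIV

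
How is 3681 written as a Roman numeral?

Convert 3681 to Roman numerals:
  3681 contains 3×1000 (MMM)
  681 contains 1×500 (D)
  181 contains 1×100 (C)
  81 contains 1×50 (L)
  31 contains 3×10 (XXX)
  1 contains 1×1 (I)

MMMDCLXXXI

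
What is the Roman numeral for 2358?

Convert 2358 to Roman numerals:
  2358 contains 2×1000 (MM)
  358 contains 3×100 (CCC)
  58 contains 1×50 (L)
  8 contains 1×5 (V)
  3 contains 3×1 (III)

MMCCCLVIII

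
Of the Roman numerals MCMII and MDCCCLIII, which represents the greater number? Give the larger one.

MCMII = 1902
MDCCCLIII = 1853
1902 is larger

MCMII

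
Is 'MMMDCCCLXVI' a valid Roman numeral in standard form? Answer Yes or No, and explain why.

'MMMDCCCLXVI': Check the rules: uses only the symbols I, V, X, L, C, D, M; no symbol is repeated more than three times in a row; V, L and D each appear at most once; no smaller symbol precedes a larger one (values never increase from left to right). Value: M (1000) + M (1000) + M (1000) + D (500) + C (100) + C (100) + C (100) + L (50) + X (10) + V (5) + I (1) = 3866. So it is a valid standard Roman numeral.

Yes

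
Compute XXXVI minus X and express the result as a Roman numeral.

XXXVI = 36
X = 10
36 - 10 = 26

XXVI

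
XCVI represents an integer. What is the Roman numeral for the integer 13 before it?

XCVI = 96
96 - 13 = 83

LXXXIII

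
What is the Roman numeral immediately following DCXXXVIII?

DCXXXVIII = 638, so the next integer is 638 + 1 = 639

DCXXXIX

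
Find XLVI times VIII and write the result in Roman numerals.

XLVI = 46
VIII = 8
46 × 8 = 368

CCCLXVIII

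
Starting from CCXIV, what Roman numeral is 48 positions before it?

CCXIV = 214
214 - 48 = 166

CLXVI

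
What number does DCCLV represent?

DCCLV: D=500, C=100, C=100, L=50, V=5
500 + 100 + 100 + 50 + 5 = 755

755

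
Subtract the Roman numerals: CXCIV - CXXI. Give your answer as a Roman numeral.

CXCIV = 194
CXXI = 121
194 - 121 = 73

LXXIII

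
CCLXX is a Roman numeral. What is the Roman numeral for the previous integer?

CCLXX = 270; previous is 269

CCLXIX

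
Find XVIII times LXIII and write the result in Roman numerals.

XVIII = 18
LXIII = 63
18 × 63 = 1134

MCXXXIV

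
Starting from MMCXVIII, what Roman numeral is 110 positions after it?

MMCXVIII = 2118
2118 + 110 = 2228

MMCCXXVIII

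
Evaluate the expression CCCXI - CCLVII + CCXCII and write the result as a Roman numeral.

CCCXI = 311, CCLVII = 257, CCXCII = 292
311 - 257 = 54
54 + 292 = 346

CCCXLVI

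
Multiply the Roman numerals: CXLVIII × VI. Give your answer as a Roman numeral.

CXLVIII = 148
VI = 6
148 × 6 = 888

DCCCLXXXVIII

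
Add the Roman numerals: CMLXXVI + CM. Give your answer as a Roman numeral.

CMLXXVI = 976
CM = 900
976 + 900 = 1876

MDCCCLXXVI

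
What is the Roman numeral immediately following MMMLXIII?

MMMLXIII = 3063, so the next integer is 3063 + 1 = 3064

MMMLXIV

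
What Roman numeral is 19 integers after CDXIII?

CDXIII = 413
413 + 19 = 432

CDXXXII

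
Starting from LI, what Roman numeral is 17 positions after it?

LI = 51
51 + 17 = 68

LXVIII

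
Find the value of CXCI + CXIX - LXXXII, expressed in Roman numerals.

CXCI = 191, CXIX = 119, LXXXII = 82
191 + 119 = 310
310 - 82 = 228

CCXXVIII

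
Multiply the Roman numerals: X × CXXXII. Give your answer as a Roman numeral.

X = 10
CXXXII = 132
10 × 132 = 1320

MCCCXX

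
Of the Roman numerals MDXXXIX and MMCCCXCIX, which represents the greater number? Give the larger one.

MDXXXIX = 1539
MMCCCXCIX = 2399
2399 is larger

MMCCCXCIX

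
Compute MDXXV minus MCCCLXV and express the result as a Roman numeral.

MDXXV = 1525
MCCCLXV = 1365
1525 - 1365 = 160

CLX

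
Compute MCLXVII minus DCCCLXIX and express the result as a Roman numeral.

MCLXVII = 1167
DCCCLXIX = 869
1167 - 869 = 298

CCXCVIII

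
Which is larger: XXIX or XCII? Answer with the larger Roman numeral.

XXIX = 29
XCII = 92
92 is larger

XCII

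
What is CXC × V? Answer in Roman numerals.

CXC = 190
V = 5
190 × 5 = 950

CML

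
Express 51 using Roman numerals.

Convert 51 to Roman numerals:
  51 contains 1×50 (L)
  1 contains 1×1 (I)

LI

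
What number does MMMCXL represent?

MMMCXL: M=1000, M=1000, M=1000, C=100, XL=40
1000 + 1000 + 1000 + 100 + 40 = 3140

3140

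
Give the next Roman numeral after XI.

XI = 11; next is 12

XII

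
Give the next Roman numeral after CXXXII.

CXXXII = 132, so the next integer is 132 + 1 = 133

CXXXIII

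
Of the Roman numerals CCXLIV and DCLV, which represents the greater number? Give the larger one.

CCXLIV = 244
DCLV = 655
655 is larger

DCLV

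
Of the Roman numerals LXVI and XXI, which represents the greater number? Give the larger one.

LXVI = 66
XXI = 21
66 is larger

LXVI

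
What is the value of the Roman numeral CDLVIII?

CDLVIII: CD=400, L=50, V=5, I=1, I=1, I=1
400 + 50 + 5 + 1 + 1 + 1 = 458

458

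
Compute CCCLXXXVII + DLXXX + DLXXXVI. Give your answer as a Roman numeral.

CCCLXXXVII = 387, DLXXX = 580, DLXXXVI = 586
387 + 580 = 967
967 + 586 = 1553

MDLIII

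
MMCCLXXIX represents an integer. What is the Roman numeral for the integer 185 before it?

MMCCLXXIX = 2279
2279 - 185 = 2094

MMXCIV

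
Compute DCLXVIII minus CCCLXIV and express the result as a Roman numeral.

DCLXVIII = 668
CCCLXIV = 364
668 - 364 = 304

CCCIV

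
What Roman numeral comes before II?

II = 2; previous is 1

I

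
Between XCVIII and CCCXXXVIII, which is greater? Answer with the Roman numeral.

XCVIII = 98
CCCXXXVIII = 338
338 is larger

CCCXXXVIII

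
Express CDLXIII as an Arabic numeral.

CDLXIII: CD=400, L=50, X=10, I=1, I=1, I=1
400 + 50 + 10 + 1 + 1 + 1 = 463

463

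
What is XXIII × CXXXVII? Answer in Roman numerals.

XXIII = 23
CXXXVII = 137
23 × 137 = 3151

MMMCLI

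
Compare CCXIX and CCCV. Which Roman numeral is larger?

CCXIX = 219
CCCV = 305
305 is larger

CCCV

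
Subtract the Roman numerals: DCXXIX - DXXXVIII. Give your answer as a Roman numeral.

DCXXIX = 629
DXXXVIII = 538
629 - 538 = 91

XCI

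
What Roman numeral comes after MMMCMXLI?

MMMCMXLI = 3941; next is 3942

MMMCMXLII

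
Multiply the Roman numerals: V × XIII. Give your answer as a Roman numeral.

V = 5
XIII = 13
5 × 13 = 65

LXV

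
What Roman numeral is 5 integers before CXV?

CXV = 115
115 - 5 = 110

CX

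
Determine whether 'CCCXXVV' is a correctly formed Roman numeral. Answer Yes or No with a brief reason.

'CCCXXVV': V should not appear more than once

No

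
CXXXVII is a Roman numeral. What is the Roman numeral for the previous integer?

CXXXVII = 137; previous is 136

CXXXVI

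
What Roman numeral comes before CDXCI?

CDXCI = 491; previous is 490

CDXC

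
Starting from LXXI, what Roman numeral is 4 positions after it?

LXXI = 71
71 + 4 = 75

LXXV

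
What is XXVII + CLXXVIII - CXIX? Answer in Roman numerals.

XXVII = 27, CLXXVIII = 178, CXIX = 119
27 + 178 = 205
205 - 119 = 86

LXXXVI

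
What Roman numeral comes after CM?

CM = 900; next is 901

CMI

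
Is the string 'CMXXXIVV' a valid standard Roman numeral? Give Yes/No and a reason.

'CMXXXIVV': V should not appear more than once

No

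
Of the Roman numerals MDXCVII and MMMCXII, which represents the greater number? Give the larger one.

MDXCVII = 1597
MMMCXII = 3112
3112 is larger

MMMCXII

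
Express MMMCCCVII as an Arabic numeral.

MMMCCCVII: M=1000, M=1000, M=1000, C=100, C=100, C=100, V=5, I=1, I=1
1000 + 1000 + 1000 + 100 + 100 + 100 + 5 + 1 + 1 = 3307

3307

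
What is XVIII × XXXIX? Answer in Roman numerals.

XVIII = 18
XXXIX = 39
18 × 39 = 702

DCCII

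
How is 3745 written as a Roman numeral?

Convert 3745 to Roman numerals:
  3745 contains 3×1000 (MMM)
  745 contains 1×500 (D)
  245 contains 2×100 (CC)
  45 contains 1×40 (XL)
  5 contains 1×5 (V)

MMMDCCXLV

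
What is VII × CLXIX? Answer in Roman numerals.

VII = 7
CLXIX = 169
7 × 169 = 1183

MCLXXXIII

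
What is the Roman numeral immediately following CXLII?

CXLII = 142; next is 143

CXLIII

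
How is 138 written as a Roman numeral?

Convert 138 to Roman numerals:
  138 contains 1×100 (C)
  38 contains 3×10 (XXX)
  8 contains 1×5 (V)
  3 contains 3×1 (III)

CXXXVIII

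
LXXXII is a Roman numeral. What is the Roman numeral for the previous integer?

LXXXII = 82, so the previous integer is 82 - 1 = 81

LXXXI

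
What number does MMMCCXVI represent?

MMMCCXVI: M=1000, M=1000, M=1000, C=100, C=100, X=10, V=5, I=1
1000 + 1000 + 1000 + 100 + 100 + 10 + 5 + 1 = 3216

3216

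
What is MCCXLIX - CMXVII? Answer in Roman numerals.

MCCXLIX = 1249
CMXVII = 917
1249 - 917 = 332

CCCXXXII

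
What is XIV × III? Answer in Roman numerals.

XIV = 14
III = 3
14 × 3 = 42

XLII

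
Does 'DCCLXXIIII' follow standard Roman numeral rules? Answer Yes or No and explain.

'DCCLXXIIII': More than 3 consecutive I's

No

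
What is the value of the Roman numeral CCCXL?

CCCXL: C=100, C=100, C=100, XL=40
100 + 100 + 100 + 40 = 340

340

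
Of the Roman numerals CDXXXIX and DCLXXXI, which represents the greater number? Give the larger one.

CDXXXIX = 439
DCLXXXI = 681
681 is larger

DCLXXXI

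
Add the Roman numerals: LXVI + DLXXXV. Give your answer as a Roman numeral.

LXVI = 66
DLXXXV = 585
66 + 585 = 651

DCLI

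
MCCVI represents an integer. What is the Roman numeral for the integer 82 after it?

MCCVI = 1206
1206 + 82 = 1288

MCCLXXXVIII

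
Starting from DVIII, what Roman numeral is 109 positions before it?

DVIII = 508
508 - 109 = 399

CCCXCIX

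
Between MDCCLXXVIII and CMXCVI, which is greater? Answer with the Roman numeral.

MDCCLXXVIII = 1778
CMXCVI = 996
1778 is larger

MDCCLXXVIII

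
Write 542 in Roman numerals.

Convert 542 to Roman numerals:
  542 contains 1×500 (D)
  42 contains 1×40 (XL)
  2 contains 2×1 (II)

DXLII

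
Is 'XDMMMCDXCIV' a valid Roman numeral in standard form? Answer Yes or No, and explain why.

'XDMMMCDXCIV': D should not appear more than once

No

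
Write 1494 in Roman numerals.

Convert 1494 to Roman numerals:
  1494 contains 1×1000 (M)
  494 contains 1×400 (CD)
  94 contains 1×90 (XC)
  4 contains 1×4 (IV)

MCDXCIV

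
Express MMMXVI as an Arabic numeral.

MMMXVI: M=1000, M=1000, M=1000, X=10, V=5, I=1
1000 + 1000 + 1000 + 10 + 5 + 1 = 3016

3016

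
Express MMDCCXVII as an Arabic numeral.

MMDCCXVII: M=1000, M=1000, D=500, C=100, C=100, X=10, V=5, I=1, I=1
1000 + 1000 + 500 + 100 + 100 + 10 + 5 + 1 + 1 = 2717

2717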